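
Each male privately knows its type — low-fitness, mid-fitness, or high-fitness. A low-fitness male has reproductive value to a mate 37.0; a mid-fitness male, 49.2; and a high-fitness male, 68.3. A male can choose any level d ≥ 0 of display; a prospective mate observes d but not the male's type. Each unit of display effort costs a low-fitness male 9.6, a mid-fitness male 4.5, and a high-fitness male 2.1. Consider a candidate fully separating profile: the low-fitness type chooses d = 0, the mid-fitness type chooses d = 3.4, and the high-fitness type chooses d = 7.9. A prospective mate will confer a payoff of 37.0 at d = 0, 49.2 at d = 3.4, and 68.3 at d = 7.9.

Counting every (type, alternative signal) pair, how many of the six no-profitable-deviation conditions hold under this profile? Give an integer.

Low-fitness (own payoff 37.0): to d=3.4 gives 49.2 − 9.6×3.4 = 16.56 → no gain ✓; to d=7.9 gives 68.3 − 9.6×7.9 = -7.54 → no gain ✓.
High-fitness (own payoff 68.3 − 2.1×7.9 = 51.71): to d=0 gives 37.0 → no gain ✓; to d=3.4 gives 49.2 − 2.1×3.4 = 42.06 → no gain ✓.
Mid-fitness (own payoff 49.2 − 4.5×3.4 = 33.9): to d=0 gives 37.0 → profitable ✗; to d=7.9 gives 68.3 − 4.5×7.9 = 32.75 → no gain ✓.
5 of the 6 constraints hold; not an equilibrium.

5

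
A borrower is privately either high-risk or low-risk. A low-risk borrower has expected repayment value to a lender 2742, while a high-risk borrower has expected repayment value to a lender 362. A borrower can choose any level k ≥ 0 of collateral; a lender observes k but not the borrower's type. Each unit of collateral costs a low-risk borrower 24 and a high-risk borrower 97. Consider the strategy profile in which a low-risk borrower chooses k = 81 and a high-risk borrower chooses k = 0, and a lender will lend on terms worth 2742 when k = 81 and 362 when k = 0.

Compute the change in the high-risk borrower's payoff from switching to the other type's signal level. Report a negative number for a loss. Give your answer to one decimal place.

Playing k = 0 the high-risk borrower receives 362.
Deviating to k = 81 brings payment 2742 at cost 97 × 81 = 7857, netting -5115.
Gain from deviating: -5115 − 362 = -5477.0.
The gain is negative, so the high-risk type's incentive-compatibility constraint is satisfied.

-5477.0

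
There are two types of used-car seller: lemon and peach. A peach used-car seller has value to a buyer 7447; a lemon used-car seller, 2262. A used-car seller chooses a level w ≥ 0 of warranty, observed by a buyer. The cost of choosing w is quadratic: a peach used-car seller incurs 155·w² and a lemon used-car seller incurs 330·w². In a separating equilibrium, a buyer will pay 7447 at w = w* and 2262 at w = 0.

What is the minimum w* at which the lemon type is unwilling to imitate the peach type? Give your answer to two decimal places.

3.96

The lemon type at w = 0 receives 2262; imitating at w* yields 7447 − 330·w*².
Indifference: 2262 = 7447 − 330·w*², so w*² = (7447 − 2262) / 330 ≈ 15.7121.
w* = √15.7121 ≈ 3.96.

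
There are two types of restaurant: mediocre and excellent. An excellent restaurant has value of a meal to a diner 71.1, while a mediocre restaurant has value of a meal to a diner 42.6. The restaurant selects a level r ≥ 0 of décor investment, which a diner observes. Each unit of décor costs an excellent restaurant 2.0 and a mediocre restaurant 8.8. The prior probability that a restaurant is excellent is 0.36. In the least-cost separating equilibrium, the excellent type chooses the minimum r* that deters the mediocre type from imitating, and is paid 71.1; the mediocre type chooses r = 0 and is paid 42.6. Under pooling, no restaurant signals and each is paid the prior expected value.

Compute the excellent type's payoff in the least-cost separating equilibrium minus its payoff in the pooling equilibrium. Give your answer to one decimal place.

11.8

Least-cost separating signal: r* solves 42.6 = 71.1 − 8.8·r*, so r* = (71.1 − 42.6)/8.8 ≈ 3.2386.
Excellent type's separating payoff: 71.1 − 2.0 × r* = 71.1 − 2.0 × (71.1 − 42.6)/8.8 = 71.1 − 57/8.8 ≈ 64.623.
Pooling payoff: 0.36 × 71.1 + 0.64 × 42.6 = 52.86.
Difference: 64.623 − 52.86 = 11.763, i.e. 11.8 to one decimal place.
The excellent type prefers to separate.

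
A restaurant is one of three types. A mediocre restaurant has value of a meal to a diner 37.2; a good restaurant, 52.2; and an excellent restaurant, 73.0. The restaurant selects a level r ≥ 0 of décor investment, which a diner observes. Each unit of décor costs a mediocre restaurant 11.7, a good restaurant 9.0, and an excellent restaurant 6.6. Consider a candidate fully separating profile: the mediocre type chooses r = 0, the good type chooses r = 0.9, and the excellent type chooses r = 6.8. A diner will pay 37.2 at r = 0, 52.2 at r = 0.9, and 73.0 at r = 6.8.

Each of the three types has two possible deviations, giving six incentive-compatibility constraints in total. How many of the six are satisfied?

Mediocre (own payoff 37.2): to r=0.9 gives 52.2 − 11.7×0.9 = 41.67 → profitable ✗; to r=6.8 gives 73.0 − 11.7×6.8 = -6.56 → no gain ✓.
Good (own payoff 52.2 − 9.0×0.9 = 44.1): to r=0 gives 37.2 → no gain ✓; to r=6.8 gives 73.0 − 9.0×6.8 = 11.8 → no gain ✓.
Excellent (own payoff 73.0 − 6.6×6.8 = 28.12): to r=0 gives 37.2 → profitable ✗; to r=0.9 gives 52.2 − 6.6×0.9 = 46.26 → profitable ✗.
3 of the 6 constraints hold; not an equilibrium.

3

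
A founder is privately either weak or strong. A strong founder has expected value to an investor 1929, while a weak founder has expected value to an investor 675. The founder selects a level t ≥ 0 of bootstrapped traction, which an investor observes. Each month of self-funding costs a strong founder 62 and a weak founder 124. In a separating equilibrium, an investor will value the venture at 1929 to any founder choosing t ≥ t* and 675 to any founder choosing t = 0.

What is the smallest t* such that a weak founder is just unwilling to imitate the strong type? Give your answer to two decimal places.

10.11

A weak founder choosing t = 0 receives 675.
Imitating at t* instead would pay 1929 at cost 124·t*, netting 1929 − 124·t*.
Indifference: 675 = 1929 − 124·t*, so t* = (1929 − 675) / 124 ≈ 10.11.
At t* the weak type's incentive constraint just binds; the strong type strictly prefers t* since its per-unit cost is lower.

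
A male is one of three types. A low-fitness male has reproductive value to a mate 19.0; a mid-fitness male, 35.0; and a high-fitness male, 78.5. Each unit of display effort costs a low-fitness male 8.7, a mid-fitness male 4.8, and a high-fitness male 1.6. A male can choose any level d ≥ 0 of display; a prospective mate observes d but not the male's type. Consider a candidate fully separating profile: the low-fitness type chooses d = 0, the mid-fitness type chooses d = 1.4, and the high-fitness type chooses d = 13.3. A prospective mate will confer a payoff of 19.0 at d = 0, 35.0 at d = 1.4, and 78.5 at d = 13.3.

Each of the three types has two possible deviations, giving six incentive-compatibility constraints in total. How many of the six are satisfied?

High-fitness (own payoff 78.5 − 1.6×13.3 = 57.22): to d=0 gives 19.0 → no gain ✓; to d=1.4 gives 35.0 − 1.6×1.4 = 32.76 → no gain ✓.
Low-fitness (own payoff 19.0): to d=1.4 gives 35.0 − 8.7×1.4 = 22.82 → profitable ✗; to d=13.3 gives 78.5 − 8.7×13.3 = -37.21 → no gain ✓.
Mid-fitness (own payoff 35.0 − 4.8×1.4 = 28.28): to d=0 gives 19.0 → no gain ✓; to d=13.3 gives 78.5 − 4.8×13.3 = 14.66 → no gain ✓.
5 of the 6 constraints hold; not an equilibrium.

5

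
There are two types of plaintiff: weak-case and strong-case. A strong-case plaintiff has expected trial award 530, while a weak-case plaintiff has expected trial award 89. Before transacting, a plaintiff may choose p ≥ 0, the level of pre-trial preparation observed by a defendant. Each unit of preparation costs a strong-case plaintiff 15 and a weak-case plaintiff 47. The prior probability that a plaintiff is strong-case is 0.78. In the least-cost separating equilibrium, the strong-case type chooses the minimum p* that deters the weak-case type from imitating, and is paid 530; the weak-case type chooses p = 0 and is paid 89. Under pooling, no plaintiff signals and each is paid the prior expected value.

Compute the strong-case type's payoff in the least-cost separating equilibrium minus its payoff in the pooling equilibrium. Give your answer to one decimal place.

-43.7

Least-cost separating signal: p* solves 89 = 530 − 47·p*, so p* = (530 − 89)/47 ≈ 9.3830.
Strong-case type's separating payoff: 530 − 15 × p* = 530 − 15 × (530 − 89)/47 = 530 − 6615/47 ≈ 389.255.
Pooling payoff: 0.78 × 530 + 0.22 × 89 = 432.98.
Difference: 389.255 − 432.98 = -43.725, i.e. -43.7 to one decimal place.
The strong-case type would prefer the pooling outcome.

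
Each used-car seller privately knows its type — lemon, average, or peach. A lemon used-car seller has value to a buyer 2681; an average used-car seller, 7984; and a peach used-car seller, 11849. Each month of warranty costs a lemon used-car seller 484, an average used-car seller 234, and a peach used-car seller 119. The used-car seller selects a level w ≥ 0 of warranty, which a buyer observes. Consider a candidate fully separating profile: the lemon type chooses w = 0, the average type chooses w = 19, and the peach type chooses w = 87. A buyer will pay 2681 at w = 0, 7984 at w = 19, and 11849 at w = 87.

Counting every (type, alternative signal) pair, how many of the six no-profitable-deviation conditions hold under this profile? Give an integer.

Peach (own payoff 11849 − 119×87 = 1496): to w=0 gives 2681 → profitable ✗; to w=19 gives 7984 − 119×19 = 5723 → profitable ✗.
Average (own payoff 7984 − 234×19 = 3538): to w=0 gives 2681 → no gain ✓; to w=87 gives 11849 − 234×87 = -8509 → no gain ✓.
Lemon (own payoff 2681): to w=19 gives 7984 − 484×19 = -1212 → no gain ✓; to w=87 gives 11849 − 484×87 = -30259 → no gain ✓.
4 of the 6 constraints hold; not an equilibrium.

4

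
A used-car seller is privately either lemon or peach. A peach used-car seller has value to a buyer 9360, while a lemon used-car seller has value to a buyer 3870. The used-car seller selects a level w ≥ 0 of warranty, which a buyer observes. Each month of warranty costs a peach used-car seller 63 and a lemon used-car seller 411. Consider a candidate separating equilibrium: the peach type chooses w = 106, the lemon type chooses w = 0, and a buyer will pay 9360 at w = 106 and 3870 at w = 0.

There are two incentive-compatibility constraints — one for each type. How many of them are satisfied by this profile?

Peach type: signal → 9360 − 63 × 106 = 2682; deviate to 0 → 3870. IC fails (2682 < 3870).
Lemon type: stay at 0 → 3870; mimic → 9360 − 411 × 106 = -34206. IC holds (3870 ≥ -34206).
1 of 2 constraints hold, so this profile is not an equilibrium.

1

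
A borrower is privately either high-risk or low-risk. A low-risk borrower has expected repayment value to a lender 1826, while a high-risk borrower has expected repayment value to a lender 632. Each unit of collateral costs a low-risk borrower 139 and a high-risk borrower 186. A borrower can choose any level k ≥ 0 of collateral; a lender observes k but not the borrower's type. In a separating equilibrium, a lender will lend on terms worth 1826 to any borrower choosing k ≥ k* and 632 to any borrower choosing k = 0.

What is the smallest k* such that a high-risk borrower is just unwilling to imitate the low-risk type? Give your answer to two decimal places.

A high-risk borrower choosing k = 0 receives 632.
Imitating at k* instead would pay 1826 at cost 186·k*, netting 1826 − 186·k*.
Indifference: 632 = 1826 − 186·k*, so k* = (1826 − 632) / 186 ≈ 6.42.
At k* the high-risk type's incentive constraint just binds; the low-risk type strictly prefers k* since its per-unit cost is lower.

6.42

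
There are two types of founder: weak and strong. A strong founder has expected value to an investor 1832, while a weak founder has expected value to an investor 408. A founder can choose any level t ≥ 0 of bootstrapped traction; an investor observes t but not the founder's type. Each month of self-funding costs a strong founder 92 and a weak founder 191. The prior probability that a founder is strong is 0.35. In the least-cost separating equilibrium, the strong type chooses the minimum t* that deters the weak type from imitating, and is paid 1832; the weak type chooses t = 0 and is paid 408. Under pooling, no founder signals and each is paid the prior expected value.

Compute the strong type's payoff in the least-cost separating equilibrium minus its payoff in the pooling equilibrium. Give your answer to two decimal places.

239.69

Least-cost separating signal: t* solves 408 = 1832 − 191·t*, so t* = (1832 − 408)/191 ≈ 7.4555.
Strong type's separating payoff: 1832 − 92 × t* = 1832 − 92 × (1832 − 408)/191 = 1832 − 131008/191 ≈ 1146.0942.
Pooling payoff: 0.35 × 1832 + 0.65 × 408 = 906.4.
Difference: 1146.0942 − 906.4 = 239.6942, i.e. 239.69 to two decimal places.
The strong type prefers to separate.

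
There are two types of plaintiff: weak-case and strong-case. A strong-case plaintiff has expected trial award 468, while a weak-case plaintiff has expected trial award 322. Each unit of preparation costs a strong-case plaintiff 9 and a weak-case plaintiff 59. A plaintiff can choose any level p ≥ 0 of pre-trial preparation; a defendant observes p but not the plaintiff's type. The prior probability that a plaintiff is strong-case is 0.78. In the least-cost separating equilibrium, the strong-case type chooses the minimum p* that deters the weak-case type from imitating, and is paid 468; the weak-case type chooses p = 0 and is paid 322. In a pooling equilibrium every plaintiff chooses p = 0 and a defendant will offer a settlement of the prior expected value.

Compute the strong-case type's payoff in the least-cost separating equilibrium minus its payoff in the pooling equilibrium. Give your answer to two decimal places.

Least-cost separating signal: p* solves 322 = 468 − 59·p*, so p* = (468 − 322)/59 ≈ 2.4746.
Strong-case type's separating payoff: 468 − 9 × p* = 468 − 9 × (468 − 322)/59 = 468 − 1314/59 ≈ 445.7288.
Pooling payoff: 0.78 × 468 + 0.22 × 322 = 435.88.
Difference: 445.7288 − 435.88 = 9.8488, i.e. 9.85 to two decimal places.
The strong-case type prefers to separate.

9.85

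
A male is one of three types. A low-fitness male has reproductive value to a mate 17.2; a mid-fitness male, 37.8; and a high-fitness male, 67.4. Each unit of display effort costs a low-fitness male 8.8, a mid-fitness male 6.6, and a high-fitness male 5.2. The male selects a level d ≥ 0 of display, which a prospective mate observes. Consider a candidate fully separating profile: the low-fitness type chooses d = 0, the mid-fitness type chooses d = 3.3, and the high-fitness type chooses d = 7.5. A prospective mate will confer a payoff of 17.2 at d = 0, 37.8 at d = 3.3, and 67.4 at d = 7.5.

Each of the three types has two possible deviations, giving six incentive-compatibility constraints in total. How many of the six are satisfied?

Low-fitness (own payoff 17.2): to d=3.3 gives 37.8 − 8.8×3.3 = 8.76 → no gain ✓; to d=7.5 gives 67.4 − 8.8×7.5 = 1.4 → no gain ✓.
Mid-fitness (own payoff 37.8 − 6.6×3.3 = 16.02): to d=0 gives 17.2 → profitable ✗; to d=7.5 gives 67.4 − 6.6×7.5 = 17.9 → profitable ✗.
High-fitness (own payoff 67.4 − 5.2×7.5 = 28.4): to d=0 gives 17.2 → no gain ✓; to d=3.3 gives 37.8 − 5.2×3.3 = 20.64 → no gain ✓.
4 of the 6 constraints hold; not an equilibrium.

4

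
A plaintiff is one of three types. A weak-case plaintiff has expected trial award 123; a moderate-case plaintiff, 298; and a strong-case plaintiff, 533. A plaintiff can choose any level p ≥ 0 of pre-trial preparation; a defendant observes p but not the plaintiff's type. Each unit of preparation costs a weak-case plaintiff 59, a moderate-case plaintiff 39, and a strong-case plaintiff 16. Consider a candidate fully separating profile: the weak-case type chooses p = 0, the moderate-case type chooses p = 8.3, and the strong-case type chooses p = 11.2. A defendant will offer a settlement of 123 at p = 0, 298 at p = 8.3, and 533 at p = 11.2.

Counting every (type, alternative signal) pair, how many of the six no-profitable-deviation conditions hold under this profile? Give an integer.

4

Moderate-case (own payoff 298 − 39×8.3 = -25.7): to p=0 gives 123 → profitable ✗; to p=11.2 gives 533 − 39×11.2 = 96.2 → profitable ✗.
Strong-case (own payoff 533 − 16×11.2 = 353.8): to p=0 gives 123 → no gain ✓; to p=8.3 gives 298 − 16×8.3 = 165.2 → no gain ✓.
Weak-case (own payoff 123): to p=8.3 gives 298 − 59×8.3 = -191.7 → no gain ✓; to p=11.2 gives 533 − 59×11.2 = -127.8 → no gain ✓.
4 of the 6 constraints hold; not an equilibrium.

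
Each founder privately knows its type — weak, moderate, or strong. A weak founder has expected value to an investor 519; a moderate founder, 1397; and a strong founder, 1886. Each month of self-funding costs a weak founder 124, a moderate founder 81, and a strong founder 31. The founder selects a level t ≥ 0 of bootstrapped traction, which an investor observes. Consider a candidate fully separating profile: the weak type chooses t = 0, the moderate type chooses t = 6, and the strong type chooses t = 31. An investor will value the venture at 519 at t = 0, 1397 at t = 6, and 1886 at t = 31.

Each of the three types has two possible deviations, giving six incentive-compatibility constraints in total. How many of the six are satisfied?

4

Moderate (own payoff 1397 − 81×6 = 911): to t=0 gives 519 → no gain ✓; to t=31 gives 1886 − 81×31 = -625 → no gain ✓.
Strong (own payoff 1886 − 31×31 = 925): to t=0 gives 519 → no gain ✓; to t=6 gives 1397 − 31×6 = 1211 → profitable ✗.
Weak (own payoff 519): to t=6 gives 1397 − 124×6 = 653 → profitable ✗; to t=31 gives 1886 − 124×31 = -1958 → no gain ✓.
4 of the 6 constraints hold; not an equilibrium.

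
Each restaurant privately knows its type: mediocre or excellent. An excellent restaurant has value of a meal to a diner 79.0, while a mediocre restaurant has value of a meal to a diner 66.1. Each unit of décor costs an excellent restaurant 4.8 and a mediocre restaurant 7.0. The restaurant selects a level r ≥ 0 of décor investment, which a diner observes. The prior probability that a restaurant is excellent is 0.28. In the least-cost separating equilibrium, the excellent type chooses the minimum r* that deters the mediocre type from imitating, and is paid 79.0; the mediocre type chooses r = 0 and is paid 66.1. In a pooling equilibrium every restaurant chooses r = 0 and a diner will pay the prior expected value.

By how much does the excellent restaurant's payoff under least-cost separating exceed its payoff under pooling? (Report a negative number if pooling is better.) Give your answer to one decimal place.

Least-cost separating signal: r* solves 66.1 = 79.0 − 7.0·r*, so r* = (79.0 − 66.1)/7.0 ≈ 1.8429.
Excellent type's separating payoff: 79.0 − 4.8 × r* = 79.0 − 4.8 × (79.0 − 66.1)/7.0 = 79.0 − 61.92/7.0 ≈ 70.154.
Pooling payoff: 0.28 × 79.0 + 0.72 × 66.1 = 69.712.
Difference: 70.154 − 69.712 = 0.442, i.e. 0.4 to one decimal place.
The excellent type prefers to separate.

0.4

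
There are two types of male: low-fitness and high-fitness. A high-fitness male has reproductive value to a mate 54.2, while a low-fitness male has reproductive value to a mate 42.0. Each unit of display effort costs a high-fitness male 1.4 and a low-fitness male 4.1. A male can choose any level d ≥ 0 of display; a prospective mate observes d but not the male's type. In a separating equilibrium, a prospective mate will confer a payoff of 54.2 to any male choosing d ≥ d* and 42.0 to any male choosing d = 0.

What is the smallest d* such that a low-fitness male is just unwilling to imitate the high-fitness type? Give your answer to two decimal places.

2.98

A low-fitness male choosing d = 0 receives 42.0.
Imitating at d* instead would pay 54.2 at cost 4.1·d*, netting 54.2 − 4.1·d*.
Indifference: 42.0 = 54.2 − 4.1·d*, so d* = (54.2 − 42.0) / 4.1 ≈ 2.98.
At d* the low-fitness type's incentive constraint just binds; the high-fitness type strictly prefers d* since its per-unit cost is lower.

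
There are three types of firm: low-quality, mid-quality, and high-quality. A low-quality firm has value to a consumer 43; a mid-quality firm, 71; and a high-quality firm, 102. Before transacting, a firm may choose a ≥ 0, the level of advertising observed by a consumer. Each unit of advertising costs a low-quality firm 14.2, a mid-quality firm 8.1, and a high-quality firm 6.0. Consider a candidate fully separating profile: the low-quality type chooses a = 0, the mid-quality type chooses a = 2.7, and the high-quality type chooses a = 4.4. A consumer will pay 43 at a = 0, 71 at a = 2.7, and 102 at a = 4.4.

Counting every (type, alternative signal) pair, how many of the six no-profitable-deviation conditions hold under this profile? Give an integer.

5

Low-quality (own payoff 43): to a=2.7 gives 71 − 14.2×2.7 = 32.66 → no gain ✓; to a=4.4 gives 102 − 14.2×4.4 = 39.52 → no gain ✓.
High-quality (own payoff 102 − 6.0×4.4 = 75.6): to a=0 gives 43 → no gain ✓; to a=2.7 gives 71 − 6.0×2.7 = 54.8 → no gain ✓.
Mid-quality (own payoff 71 − 8.1×2.7 = 49.13): to a=0 gives 43 → no gain ✓; to a=4.4 gives 102 − 8.1×4.4 = 66.36 → profitable ✗.
5 of the 6 constraints hold; not an equilibrium.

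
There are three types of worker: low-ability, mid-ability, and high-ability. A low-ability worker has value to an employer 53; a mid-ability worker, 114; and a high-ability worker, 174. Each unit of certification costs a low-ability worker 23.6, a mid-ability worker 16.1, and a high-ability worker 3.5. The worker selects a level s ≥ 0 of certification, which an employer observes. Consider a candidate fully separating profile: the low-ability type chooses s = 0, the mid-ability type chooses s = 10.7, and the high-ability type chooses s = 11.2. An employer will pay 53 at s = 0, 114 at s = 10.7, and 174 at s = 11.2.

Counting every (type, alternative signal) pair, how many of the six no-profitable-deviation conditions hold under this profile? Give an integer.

4

High-ability (own payoff 174 − 3.5×11.2 = 134.8): to s=0 gives 53 → no gain ✓; to s=10.7 gives 114 − 3.5×10.7 = 76.55 → no gain ✓.
Mid-ability (own payoff 114 − 16.1×10.7 = -58.27): to s=0 gives 53 → profitable ✗; to s=11.2 gives 174 − 16.1×11.2 = -6.32 → profitable ✗.
Low-ability (own payoff 53): to s=10.7 gives 114 − 23.6×10.7 = -138.52 → no gain ✓; to s=11.2 gives 174 − 23.6×11.2 = -90.32 → no gain ✓.
4 of the 6 constraints hold; not an equilibrium.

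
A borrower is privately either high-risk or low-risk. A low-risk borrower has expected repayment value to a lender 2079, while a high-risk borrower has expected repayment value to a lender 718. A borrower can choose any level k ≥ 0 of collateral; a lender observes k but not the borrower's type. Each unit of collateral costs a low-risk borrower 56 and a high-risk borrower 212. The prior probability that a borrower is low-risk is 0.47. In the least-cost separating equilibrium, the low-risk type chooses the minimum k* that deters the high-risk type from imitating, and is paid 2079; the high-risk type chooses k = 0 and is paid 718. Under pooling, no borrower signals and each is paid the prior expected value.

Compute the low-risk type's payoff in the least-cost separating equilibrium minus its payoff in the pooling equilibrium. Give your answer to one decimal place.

Least-cost separating signal: k* solves 718 = 2079 − 212·k*, so k* = (2079 − 718)/212 ≈ 6.4198.
Low-risk type's separating payoff: 2079 − 56 × k* = 2079 − 56 × (2079 − 718)/212 = 2079 − 76216/212 ≈ 1719.491.
Pooling payoff: 0.47 × 2079 + 0.53 × 718 = 1357.67.
Difference: 1719.491 − 1357.67 = 361.821, i.e. 361.8 to one decimal place.
The low-risk type prefers to separate.

361.8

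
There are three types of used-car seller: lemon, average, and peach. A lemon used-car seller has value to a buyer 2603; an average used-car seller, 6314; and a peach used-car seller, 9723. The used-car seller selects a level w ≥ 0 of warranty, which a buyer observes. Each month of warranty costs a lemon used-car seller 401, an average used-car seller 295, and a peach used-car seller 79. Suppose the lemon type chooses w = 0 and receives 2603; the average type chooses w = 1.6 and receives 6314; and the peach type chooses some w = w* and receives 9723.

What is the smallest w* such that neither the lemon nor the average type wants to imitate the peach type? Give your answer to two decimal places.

Average type (on-path payoff 6314 − 295×1.6 = 5842) won't mimic when 5842 ≥ 9723 − 295·w*, i.e. w* ≥ 13.16.
Lemon type (on-path payoff 2603) won't mimic when 2603 ≥ 9723 − 401·w*, i.e. w* ≥ 17.76.
Both must hold, so w* = max(17.76, 13.16) = 17.76. The lemon type's constraint binds.

17.76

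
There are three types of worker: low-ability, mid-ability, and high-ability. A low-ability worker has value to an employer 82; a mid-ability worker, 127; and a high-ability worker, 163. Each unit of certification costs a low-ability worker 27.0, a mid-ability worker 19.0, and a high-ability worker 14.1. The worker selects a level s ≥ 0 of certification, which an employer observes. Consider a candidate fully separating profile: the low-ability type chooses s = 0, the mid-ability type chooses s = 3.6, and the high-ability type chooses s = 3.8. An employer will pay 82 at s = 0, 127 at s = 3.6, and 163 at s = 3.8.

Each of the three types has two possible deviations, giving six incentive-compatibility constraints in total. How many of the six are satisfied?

4

Mid-ability (own payoff 127 − 19.0×3.6 = 58.6): to s=0 gives 82 → profitable ✗; to s=3.8 gives 163 − 19.0×3.8 = 90.8 → profitable ✗.
Low-ability (own payoff 82): to s=3.6 gives 127 − 27.0×3.6 = 29.8 → no gain ✓; to s=3.8 gives 163 − 27.0×3.8 = 60.4 → no gain ✓.
High-ability (own payoff 163 − 14.1×3.8 = 109.42): to s=0 gives 82 → no gain ✓; to s=3.6 gives 127 − 14.1×3.6 = 76.24 → no gain ✓.
4 of the 6 constraints hold; not an equilibrium.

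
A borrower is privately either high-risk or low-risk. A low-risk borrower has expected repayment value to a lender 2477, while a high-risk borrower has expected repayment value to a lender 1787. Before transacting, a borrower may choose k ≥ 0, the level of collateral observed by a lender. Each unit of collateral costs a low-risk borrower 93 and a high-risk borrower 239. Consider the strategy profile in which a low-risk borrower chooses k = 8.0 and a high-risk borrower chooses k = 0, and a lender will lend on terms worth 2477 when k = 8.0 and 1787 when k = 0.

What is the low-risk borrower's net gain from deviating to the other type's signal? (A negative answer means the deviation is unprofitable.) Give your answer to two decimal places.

Playing k = 8.0 the low-risk borrower receives 2477 − 93 × 8.0 = 1733.
Deviating to k = 0 yields 1787 instead.
Gain from deviating: 1787 − 1733 = 54.00.
The gain is positive, so the low-risk type's incentive-compatibility constraint is violated — this profile is not a separating equilibrium.

54.00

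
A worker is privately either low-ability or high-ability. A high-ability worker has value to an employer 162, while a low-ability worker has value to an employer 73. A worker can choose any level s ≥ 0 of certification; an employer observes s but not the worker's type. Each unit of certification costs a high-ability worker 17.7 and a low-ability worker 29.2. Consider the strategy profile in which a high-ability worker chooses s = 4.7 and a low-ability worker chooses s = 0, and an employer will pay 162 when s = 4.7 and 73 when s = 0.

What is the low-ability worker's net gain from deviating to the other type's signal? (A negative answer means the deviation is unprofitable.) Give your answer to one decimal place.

Playing s = 0 the low-ability worker receives 73.
Deviating to s = 4.7 brings payment 162 at cost 29.2 × 4.7 = 137.24, netting 24.76.
Gain from deviating: 24.76 − 73 = -48.24, i.e. -48.2 to one decimal place.
The gain is negative, so the low-ability type's incentive-compatibility constraint is satisfied.

-48.2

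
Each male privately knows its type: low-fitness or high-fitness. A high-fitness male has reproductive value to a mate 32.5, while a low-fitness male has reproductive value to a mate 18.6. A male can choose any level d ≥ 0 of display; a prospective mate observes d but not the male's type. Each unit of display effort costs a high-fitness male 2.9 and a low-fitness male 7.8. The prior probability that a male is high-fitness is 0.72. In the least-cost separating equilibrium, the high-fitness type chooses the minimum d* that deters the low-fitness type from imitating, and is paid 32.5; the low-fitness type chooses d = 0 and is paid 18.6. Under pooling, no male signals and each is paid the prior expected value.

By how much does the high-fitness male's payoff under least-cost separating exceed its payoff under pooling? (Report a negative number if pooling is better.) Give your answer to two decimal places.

Least-cost separating signal: d* solves 18.6 = 32.5 − 7.8·d*, so d* = (32.5 − 18.6)/7.8 ≈ 1.7821.
High-fitness type's separating payoff: 32.5 − 2.9 × d* = 32.5 − 2.9 × (32.5 − 18.6)/7.8 = 32.5 − 40.31/7.8 ≈ 27.3321.
Pooling payoff: 0.72 × 32.5 + 0.28 × 18.6 = 28.608.
Difference: 27.3321 − 28.608 = -1.2759, i.e. -1.28 to two decimal places.
The high-fitness type would prefer the pooling outcome.

-1.28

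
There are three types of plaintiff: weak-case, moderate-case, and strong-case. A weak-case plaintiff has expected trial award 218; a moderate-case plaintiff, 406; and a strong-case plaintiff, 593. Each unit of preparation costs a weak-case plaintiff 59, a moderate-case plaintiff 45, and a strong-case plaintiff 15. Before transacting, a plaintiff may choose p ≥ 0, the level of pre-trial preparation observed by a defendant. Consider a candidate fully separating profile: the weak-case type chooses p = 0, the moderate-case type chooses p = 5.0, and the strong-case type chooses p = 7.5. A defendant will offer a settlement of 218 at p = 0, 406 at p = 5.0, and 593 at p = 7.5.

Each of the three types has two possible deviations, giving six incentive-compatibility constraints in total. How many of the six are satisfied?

Weak-case (own payoff 218): to p=5.0 gives 406 − 59×5.0 = 111 → no gain ✓; to p=7.5 gives 593 − 59×7.5 = 150.5 → no gain ✓.
Strong-case (own payoff 593 − 15×7.5 = 480.5): to p=0 gives 218 → no gain ✓; to p=5.0 gives 406 − 15×5.0 = 331 → no gain ✓.
Moderate-case (own payoff 406 − 45×5.0 = 181): to p=0 gives 218 → profitable ✗; to p=7.5 gives 593 − 45×7.5 = 255.5 → profitable ✗.
4 of the 6 constraints hold; not an equilibrium.

4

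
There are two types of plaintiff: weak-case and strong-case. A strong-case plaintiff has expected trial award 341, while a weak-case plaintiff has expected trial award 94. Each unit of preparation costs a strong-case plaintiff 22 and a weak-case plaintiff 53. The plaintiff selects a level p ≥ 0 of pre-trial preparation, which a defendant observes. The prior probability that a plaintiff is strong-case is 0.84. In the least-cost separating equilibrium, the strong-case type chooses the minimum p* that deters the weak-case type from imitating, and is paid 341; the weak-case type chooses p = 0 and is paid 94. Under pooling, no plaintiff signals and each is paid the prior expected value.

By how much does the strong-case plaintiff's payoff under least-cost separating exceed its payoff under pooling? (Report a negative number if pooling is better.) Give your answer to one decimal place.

-63.0

Least-cost separating signal: p* solves 94 = 341 − 53·p*, so p* = (341 − 94)/53 ≈ 4.6604.
Strong-case type's separating payoff: 341 − 22 × p* = 341 − 22 × (341 − 94)/53 = 341 − 5434/53 ≈ 238.472.
Pooling payoff: 0.84 × 341 + 0.16 × 94 = 301.48.
Difference: 238.472 − 301.48 = -63.008, i.e. -63.0 to one decimal place.
The strong-case type would prefer the pooling outcome.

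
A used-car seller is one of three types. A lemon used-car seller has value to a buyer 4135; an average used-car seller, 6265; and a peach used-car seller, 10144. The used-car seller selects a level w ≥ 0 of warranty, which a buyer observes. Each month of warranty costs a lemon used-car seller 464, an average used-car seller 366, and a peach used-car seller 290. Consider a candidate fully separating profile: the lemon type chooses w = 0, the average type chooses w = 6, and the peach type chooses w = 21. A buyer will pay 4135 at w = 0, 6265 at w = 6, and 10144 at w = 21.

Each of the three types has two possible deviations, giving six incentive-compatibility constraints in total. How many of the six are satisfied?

3

Peach (own payoff 10144 − 290×21 = 4054): to w=0 gives 4135 → profitable ✗; to w=6 gives 6265 − 290×6 = 4525 → profitable ✗.
Lemon (own payoff 4135): to w=6 gives 6265 − 464×6 = 3481 → no gain ✓; to w=21 gives 10144 − 464×21 = 400 → no gain ✓.
Average (own payoff 6265 − 366×6 = 4069): to w=0 gives 4135 → profitable ✗; to w=21 gives 10144 − 366×21 = 2458 → no gain ✓.
3 of the 6 constraints hold; not an equilibrium.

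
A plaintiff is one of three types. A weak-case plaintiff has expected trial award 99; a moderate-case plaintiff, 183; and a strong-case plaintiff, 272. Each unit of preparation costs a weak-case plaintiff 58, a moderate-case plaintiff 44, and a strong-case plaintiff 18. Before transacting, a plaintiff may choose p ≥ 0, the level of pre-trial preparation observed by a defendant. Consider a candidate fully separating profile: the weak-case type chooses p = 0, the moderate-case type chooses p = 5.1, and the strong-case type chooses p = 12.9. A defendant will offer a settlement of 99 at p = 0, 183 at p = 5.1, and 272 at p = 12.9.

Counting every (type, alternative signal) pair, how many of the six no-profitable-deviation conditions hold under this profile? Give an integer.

Weak-case (own payoff 99): to p=5.1 gives 183 − 58×5.1 = -112.8 → no gain ✓; to p=12.9 gives 272 − 58×12.9 = -476.2 → no gain ✓.
Moderate-case (own payoff 183 − 44×5.1 = -41.4): to p=0 gives 99 → profitable ✗; to p=12.9 gives 272 − 44×12.9 = -295.6 → no gain ✓.
Strong-case (own payoff 272 − 18×12.9 = 39.8): to p=0 gives 99 → profitable ✗; to p=5.1 gives 183 − 18×5.1 = 91.2 → profitable ✗.
3 of the 6 constraints hold; not an equilibrium.

3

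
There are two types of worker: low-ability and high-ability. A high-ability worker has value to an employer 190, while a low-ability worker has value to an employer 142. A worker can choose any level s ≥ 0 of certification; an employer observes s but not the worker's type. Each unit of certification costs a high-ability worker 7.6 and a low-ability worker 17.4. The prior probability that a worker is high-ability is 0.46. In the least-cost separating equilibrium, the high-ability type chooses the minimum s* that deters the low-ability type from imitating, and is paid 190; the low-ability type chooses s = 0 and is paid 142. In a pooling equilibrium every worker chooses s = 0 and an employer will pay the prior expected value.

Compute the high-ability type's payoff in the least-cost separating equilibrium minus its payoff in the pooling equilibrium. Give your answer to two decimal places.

Least-cost separating signal: s* solves 142 = 190 − 17.4·s*, so s* = (190 − 142)/17.4 ≈ 2.7586.
High-ability type's separating payoff: 190 − 7.6 × s* = 190 − 7.6 × (190 − 142)/17.4 = 190 − 364.8/17.4 ≈ 169.0345.
Pooling payoff: 0.46 × 190 + 0.54 × 142 = 164.08.
Difference: 169.0345 − 164.08 = 4.9545, i.e. 4.95 to two decimal places.
The high-ability type prefers to separate.

4.95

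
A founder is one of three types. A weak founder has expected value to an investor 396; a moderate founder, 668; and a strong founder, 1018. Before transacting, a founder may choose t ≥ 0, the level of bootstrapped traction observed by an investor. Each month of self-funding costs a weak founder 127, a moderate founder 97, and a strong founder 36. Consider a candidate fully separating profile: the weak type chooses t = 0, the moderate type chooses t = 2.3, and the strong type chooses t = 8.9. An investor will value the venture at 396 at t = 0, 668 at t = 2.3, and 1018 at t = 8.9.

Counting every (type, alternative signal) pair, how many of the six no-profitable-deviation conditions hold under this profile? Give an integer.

6

Weak (own payoff 396): to t=2.3 gives 668 − 127×2.3 = 375.9 → no gain ✓; to t=8.9 gives 1018 − 127×8.9 = -112.3 → no gain ✓.
Strong (own payoff 1018 − 36×8.9 = 697.6): to t=0 gives 396 → no gain ✓; to t=2.3 gives 668 − 36×2.3 = 585.2 → no gain ✓.
Moderate (own payoff 668 − 97×2.3 = 444.9): to t=0 gives 396 → no gain ✓; to t=8.9 gives 1018 − 97×8.9 = 154.7 → no gain ✓.
6 of the 6 constraints hold; this profile is a separating equilibrium.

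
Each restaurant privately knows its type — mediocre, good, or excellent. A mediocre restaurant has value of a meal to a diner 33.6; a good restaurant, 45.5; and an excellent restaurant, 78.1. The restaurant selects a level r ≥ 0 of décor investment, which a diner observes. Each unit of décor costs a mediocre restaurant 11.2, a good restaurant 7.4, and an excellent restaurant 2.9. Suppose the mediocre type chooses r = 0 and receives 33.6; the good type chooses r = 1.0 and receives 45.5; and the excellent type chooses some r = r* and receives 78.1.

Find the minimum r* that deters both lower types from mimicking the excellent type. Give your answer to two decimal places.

5.41

Mediocre type (on-path payoff 33.6) won't mimic when 33.6 ≥ 78.1 − 11.2·r*, i.e. r* ≥ 3.97.
Good type (on-path payoff 45.5 − 7.4×1.0 = 38.1) won't mimic when 38.1 ≥ 78.1 − 7.4·r*, i.e. r* ≥ 5.41.
Both must hold, so r* = max(3.97, 5.41) = 5.41. The good type's constraint binds.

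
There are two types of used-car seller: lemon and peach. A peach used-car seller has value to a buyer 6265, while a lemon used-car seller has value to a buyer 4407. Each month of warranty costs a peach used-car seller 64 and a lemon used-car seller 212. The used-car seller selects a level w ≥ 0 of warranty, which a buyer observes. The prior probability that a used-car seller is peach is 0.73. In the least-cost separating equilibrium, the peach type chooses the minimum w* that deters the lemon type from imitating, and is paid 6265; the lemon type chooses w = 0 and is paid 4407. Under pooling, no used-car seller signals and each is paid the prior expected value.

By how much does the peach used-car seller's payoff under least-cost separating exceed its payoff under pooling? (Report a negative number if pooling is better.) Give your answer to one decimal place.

Least-cost separating signal: w* solves 4407 = 6265 − 212·w*, so w* = (6265 − 4407)/212 ≈ 8.7642.
Peach type's separating payoff: 6265 − 64 × w* = 6265 − 64 × (6265 − 4407)/212 = 6265 − 118912/212 ≈ 5704.094.
Pooling payoff: 0.73 × 6265 + 0.27 × 4407 = 5763.34.
Difference: 5704.094 − 5763.34 = -59.246, i.e. -59.2 to one decimal place.
The peach type would prefer the pooling outcome.

-59.2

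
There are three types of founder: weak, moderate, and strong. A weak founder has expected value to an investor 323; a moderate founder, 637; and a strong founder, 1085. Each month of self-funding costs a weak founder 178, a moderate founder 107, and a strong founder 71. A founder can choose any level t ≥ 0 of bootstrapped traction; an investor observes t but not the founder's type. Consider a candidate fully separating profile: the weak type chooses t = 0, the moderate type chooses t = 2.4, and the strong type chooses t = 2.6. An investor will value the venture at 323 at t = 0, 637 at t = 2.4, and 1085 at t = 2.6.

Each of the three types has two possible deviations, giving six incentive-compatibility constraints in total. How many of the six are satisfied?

4

Moderate (own payoff 637 − 107×2.4 = 380.2): to t=0 gives 323 → no gain ✓; to t=2.6 gives 1085 − 107×2.6 = 806.8 → profitable ✗.
Weak (own payoff 323): to t=2.4 gives 637 − 178×2.4 = 209.8 → no gain ✓; to t=2.6 gives 1085 − 178×2.6 = 622.2 → profitable ✗.
Strong (own payoff 1085 − 71×2.6 = 900.4): to t=0 gives 323 → no gain ✓; to t=2.4 gives 637 − 71×2.4 = 466.6 → no gain ✓.
4 of the 6 constraints hold; not an equilibrium.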